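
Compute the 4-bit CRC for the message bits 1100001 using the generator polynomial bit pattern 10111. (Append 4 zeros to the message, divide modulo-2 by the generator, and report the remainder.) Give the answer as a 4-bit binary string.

1011

Append 4 zeros: 11000010000. Divide by 10111 (XOR where the leading bit is 1):
  pos 0: 11000 XOR 10111 = 01111
  pos 1: 11110 XOR 10111 = 01001
  pos 2: 10011 XOR 10111 = 00100
  pos 4: 10000 XOR 10111 = 00111
  pos 6: 11100 XOR 10111 = 01011
Remainder (last 4 bits) = 1011. This is the CRC / FCS.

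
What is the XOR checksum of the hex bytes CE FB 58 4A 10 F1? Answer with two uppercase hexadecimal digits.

XOR the bytes together:
  start with 0xCE
  0xCE ⊕ 0xFB = 0x35
  0x35 ⊕ 0x58 = 0x6D
  0x6D ⊕ 0x4A = 0x27
  0x27 ⊕ 0x10 = 0x37
  0x37 ⊕ 0xF1 = 0xC6

C6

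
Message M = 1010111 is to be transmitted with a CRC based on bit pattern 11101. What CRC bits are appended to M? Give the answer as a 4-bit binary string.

1110

Append 4 zeros: 10101110000. Divide by 11101 (XOR where the leading bit is 1):
  pos 0: 10101 XOR 11101 = 01000
  pos 1: 10001 XOR 11101 = 01100
  pos 2: 11001 XOR 11101 = 00100
  pos 4: 10000 XOR 11101 = 01101
  pos 5: 11010 XOR 11101 = 00111
Remainder (last 4 bits) = 1110. This is the CRC / FCS.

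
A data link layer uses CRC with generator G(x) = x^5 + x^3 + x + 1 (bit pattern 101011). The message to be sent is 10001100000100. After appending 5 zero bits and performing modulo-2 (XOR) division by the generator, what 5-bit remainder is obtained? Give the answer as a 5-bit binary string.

Append 5 zeros: 1000110000010000000. Divide by 101011 (XOR where the leading bit is 1):
  pos 0: 100011 XOR 101011 = 001000
  pos 2: 100000 XOR 101011 = 001011
  pos 4: 101100 XOR 101011 = 000111
  pos 7: 111010 XOR 101011 = 010001
  pos 8: 100010 XOR 101011 = 001001
  pos 10: 100100 XOR 101011 = 001111
  pos 12: 111100 XOR 101011 = 010111
  pos 13: 101110 XOR 101011 = 000101
Remainder (last 5 bits) = 00101. This is the CRC / FCS.

00101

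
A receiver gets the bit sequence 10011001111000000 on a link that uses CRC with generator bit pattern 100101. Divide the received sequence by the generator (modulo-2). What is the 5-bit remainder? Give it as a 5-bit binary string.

00000

Modulo-2 division of 10011001111000000 by 100101:
  pos 0: 100110 XOR 100101 = 000011
  pos 4: 110111 XOR 100101 = 010010
  pos 5: 100101 XOR 100101 = 000000
Remainder = 00000 (zero — the frame passes the CRC check).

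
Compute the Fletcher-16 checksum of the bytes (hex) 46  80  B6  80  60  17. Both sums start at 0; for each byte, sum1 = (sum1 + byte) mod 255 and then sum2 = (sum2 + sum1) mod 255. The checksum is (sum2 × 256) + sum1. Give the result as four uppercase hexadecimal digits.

5C75

Running sums (mod 255):
  after byte 0 (46): sum1=70, sum2=70
  after byte 1 (80): sum1=198, sum2=13
  after byte 2 (B6): sum1=125, sum2=138
  after byte 3 (80): sum1=253, sum2=136
  after byte 4 (60): sum1=94, sum2=230
  after byte 5 (17): sum1=117, sum2=92
Checksum = sum2·256 + sum1 = 92·256 + 117 = 23669 = 0x5C75.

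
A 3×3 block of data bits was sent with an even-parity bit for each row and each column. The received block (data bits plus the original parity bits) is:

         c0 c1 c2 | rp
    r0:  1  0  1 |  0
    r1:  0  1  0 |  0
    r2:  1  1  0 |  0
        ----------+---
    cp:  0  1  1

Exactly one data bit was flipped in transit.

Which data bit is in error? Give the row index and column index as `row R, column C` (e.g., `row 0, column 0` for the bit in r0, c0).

Recompute each row's even parity and compare to rp:
  r0: data parity 0, sent rp 0 → ok
  r1: data parity 1, sent rp 0 → mismatch
  r2: data parity 0, sent rp 0 → ok
Recompute each column's even parity and compare to cp:
  c0: data parity 0, sent cp 0 → ok
  c1: data parity 0, sent cp 1 → mismatch
  c2: data parity 1, sent cp 1 → ok
Exactly one row (r1) and one column (c1) fail → the flipped bit is at their intersection.

row 1, column 1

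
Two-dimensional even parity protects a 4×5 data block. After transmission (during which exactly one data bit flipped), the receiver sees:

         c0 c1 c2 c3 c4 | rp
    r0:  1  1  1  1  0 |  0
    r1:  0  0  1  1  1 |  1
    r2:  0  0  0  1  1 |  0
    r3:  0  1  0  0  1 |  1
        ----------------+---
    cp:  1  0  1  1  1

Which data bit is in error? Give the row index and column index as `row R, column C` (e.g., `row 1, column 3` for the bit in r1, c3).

Recompute each row's even parity and compare to rp:
  r0: data parity 0, sent rp 0 → ok
  r1: data parity 1, sent rp 1 → ok
  r2: data parity 0, sent rp 0 → ok
  r3: data parity 0, sent rp 1 → mismatch
Recompute each column's even parity and compare to cp:
  c0: data parity 1, sent cp 1 → ok
  c1: data parity 0, sent cp 0 → ok
  c2: data parity 0, sent cp 1 → mismatch
  c3: data parity 1, sent cp 1 → ok
  c4: data parity 1, sent cp 1 → ok
Exactly one row (r3) and one column (c2) fail → the flipped bit is at their intersection.

row 3, column 2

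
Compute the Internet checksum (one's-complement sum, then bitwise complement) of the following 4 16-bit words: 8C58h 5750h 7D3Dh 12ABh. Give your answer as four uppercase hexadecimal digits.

8C6E

One's-complement addition (fold any carry out of bit 15 back into bit 0):
  0x8C58 + 0x5750 = 0x0E3A8
  0xE3A8 + 0x7D3D = 0x160E5 → wrap carry → 0x60E6
  0x60E6 + 0x12AB = 0x07391
One's-complement sum = 0x7391.
Checksum = ~0x7391 & 0xFFFF = 0x8C6E.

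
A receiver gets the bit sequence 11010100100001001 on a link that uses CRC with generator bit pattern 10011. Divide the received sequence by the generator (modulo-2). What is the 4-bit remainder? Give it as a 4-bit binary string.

Modulo-2 division of 11010100100001001 by 10011:
  pos 0: 11010 XOR 10011 = 01001
  pos 1: 10011 XOR 10011 = 00000
  pos 8: 10000 XOR 10011 = 00011
  pos 11: 11100 XOR 10011 = 01111
  pos 12: 11111 XOR 10011 = 01100
Remainder = 1100 (nonzero — an error is detected).

1100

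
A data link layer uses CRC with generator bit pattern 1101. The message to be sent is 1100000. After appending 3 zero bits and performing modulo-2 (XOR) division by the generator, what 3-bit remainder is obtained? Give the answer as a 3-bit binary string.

110

Append 3 zeros: 1100000000. Divide by 1101 (XOR where the leading bit is 1):
  pos 0: 1100 XOR 1101 = 0001
  pos 3: 1000 XOR 1101 = 0101
  pos 4: 1010 XOR 1101 = 0111
  pos 5: 1110 XOR 1101 = 0011
Remainder (last 3 bits) = 110. This is the CRC / FCS.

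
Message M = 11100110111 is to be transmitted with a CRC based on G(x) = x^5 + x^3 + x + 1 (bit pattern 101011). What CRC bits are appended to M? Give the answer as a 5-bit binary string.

Append 5 zeros: 1110011011100000. Divide by 101011 (XOR where the leading bit is 1):
  pos 0: 111001 XOR 101011 = 010010
  pos 1: 100101 XOR 101011 = 001110
  pos 3: 111001 XOR 101011 = 010010
  pos 4: 100101 XOR 101011 = 001110
  pos 6: 111010 XOR 101011 = 010001
  pos 7: 100010 XOR 101011 = 001001
  pos 9: 100100 XOR 101011 = 001111
Remainder (last 5 bits) = 11110. This is the CRC / FCS.

11110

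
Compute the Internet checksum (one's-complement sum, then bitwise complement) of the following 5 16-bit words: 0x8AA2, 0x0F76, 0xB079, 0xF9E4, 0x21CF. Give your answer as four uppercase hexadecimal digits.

99B9

One's-complement addition (fold any carry out of bit 15 back into bit 0):
  0x8AA2 + 0x0F76 = 0x09A18
  0x9A18 + 0xB079 = 0x14A91 → wrap carry → 0x4A92
  0x4A92 + 0xF9E4 = 0x14476 → wrap carry → 0x4477
  0x4477 + 0x21CF = 0x06646
One's-complement sum = 0x6646.
Checksum = ~0x6646 & 0xFFFF = 0x99B9.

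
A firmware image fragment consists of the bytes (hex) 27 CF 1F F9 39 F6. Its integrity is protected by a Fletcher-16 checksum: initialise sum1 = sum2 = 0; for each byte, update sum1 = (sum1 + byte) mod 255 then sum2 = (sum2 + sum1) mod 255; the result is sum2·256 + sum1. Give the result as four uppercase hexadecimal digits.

Running sums (mod 255):
  after byte 0 (27): sum1=39, sum2=39
  after byte 1 (CF): sum1=246, sum2=30
  after byte 2 (1F): sum1=22, sum2=52
  after byte 3 (F9): sum1=16, sum2=68
  after byte 4 (39): sum1=73, sum2=141
  after byte 5 (F6): sum1=64, sum2=205
Checksum = sum2·256 + sum1 = 205·256 + 64 = 52544 = 0xCD40.

CD40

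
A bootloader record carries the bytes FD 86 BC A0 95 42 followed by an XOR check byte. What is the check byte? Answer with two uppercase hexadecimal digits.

XOR the bytes together:
  start with 0xFD
  0xFD ⊕ 0x86 = 0x7B
  0x7B ⊕ 0xBC = 0xC7
  0xC7 ⊕ 0xA0 = 0x67
  0x67 ⊕ 0x95 = 0xF2
  0xF2 ⊕ 0x42 = 0xB0

B0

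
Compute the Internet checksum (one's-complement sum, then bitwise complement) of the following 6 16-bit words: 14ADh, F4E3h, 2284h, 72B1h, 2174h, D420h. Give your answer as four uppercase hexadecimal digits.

One's-complement addition (fold any carry out of bit 15 back into bit 0):
  0x14AD + 0xF4E3 = 0x10990 → wrap carry → 0x0991
  0x0991 + 0x2284 = 0x02C15
  0x2C15 + 0x72B1 = 0x09EC6
  0x9EC6 + 0x2174 = 0x0C03A
  0xC03A + 0xD420 = 0x1945A → wrap carry → 0x945B
One's-complement sum = 0x945B.
Checksum = ~0x945B & 0xFFFF = 0x6BA4.

6BA4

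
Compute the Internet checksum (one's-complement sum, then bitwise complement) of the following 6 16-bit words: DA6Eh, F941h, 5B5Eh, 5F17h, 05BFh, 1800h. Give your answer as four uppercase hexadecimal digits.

One's-complement addition (fold any carry out of bit 15 back into bit 0):
  0xDA6E + 0xF941 = 0x1D3AF → wrap carry → 0xD3B0
  0xD3B0 + 0x5B5E = 0x12F0E → wrap carry → 0x2F0F
  0x2F0F + 0x5F17 = 0x08E26
  0x8E26 + 0x05BF = 0x093E5
  0x93E5 + 0x1800 = 0x0ABE5
One's-complement sum = 0xABE5.
Checksum = ~0xABE5 & 0xFFFF = 0x541A.

541A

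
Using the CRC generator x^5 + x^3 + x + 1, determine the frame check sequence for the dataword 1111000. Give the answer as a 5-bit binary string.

Append 5 zeros: 111100000000. Divide by 101011 (XOR where the leading bit is 1):
  pos 0: 111100 XOR 101011 = 010111
  pos 1: 101110 XOR 101011 = 000101
  pos 4: 101000 XOR 101011 = 000011
Remainder (last 5 bits) = 01100. This is the CRC / FCS.

01100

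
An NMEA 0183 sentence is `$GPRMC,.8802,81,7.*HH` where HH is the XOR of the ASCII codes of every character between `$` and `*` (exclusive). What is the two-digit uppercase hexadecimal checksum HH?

5B

XOR the ASCII codes of the payload characters:
  'G' = 0x47 → acc = 0x47
  'P' = 0x50 → acc = 0x17
  'R' = 0x52 → acc = 0x45
  'M' = 0x4D → acc = 0x08
  'C' = 0x43 → acc = 0x4B
  ',' = 0x2C → acc = 0x67
  '.' = 0x2E → acc = 0x49
  '8' = 0x38 → acc = 0x71
  '8' = 0x38 → acc = 0x49
  '0' = 0x30 → acc = 0x79
  '2' = 0x32 → acc = 0x4B
  ',' = 0x2C → acc = 0x67
  '8' = 0x38 → acc = 0x5F
  '1' = 0x31 → acc = 0x6E
  ',' = 0x2C → acc = 0x42
  '7' = 0x37 → acc = 0x75
  '.' = 0x2E → acc = 0x5B
Checksum = 0x5B.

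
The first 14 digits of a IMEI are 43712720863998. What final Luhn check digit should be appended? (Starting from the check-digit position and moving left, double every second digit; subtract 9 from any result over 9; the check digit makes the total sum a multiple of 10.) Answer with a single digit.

Partial digits right→left: 8 9 9 3 6 8 0 2 7 2 1 7 3 4
Double every second digit counting from the check-digit position (so the 1st, 3rd, 5th, ... of the partial from the right).
  doubled (with −9 where >9): 7 9 3 0 5 2 6 → sum 32
  kept as-is: 9 3 8 2 2 7 4 → sum 35
Total = 32 + 35 = 67.
Check digit = (10 − (67 mod 10)) mod 10 = 3.

3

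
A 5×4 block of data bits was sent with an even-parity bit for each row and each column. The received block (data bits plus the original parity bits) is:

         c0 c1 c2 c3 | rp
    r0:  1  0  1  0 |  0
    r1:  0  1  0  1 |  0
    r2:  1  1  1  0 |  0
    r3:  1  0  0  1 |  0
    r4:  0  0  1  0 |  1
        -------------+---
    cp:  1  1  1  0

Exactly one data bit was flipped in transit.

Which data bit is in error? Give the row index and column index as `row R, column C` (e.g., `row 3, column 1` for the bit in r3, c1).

Recompute each row's even parity and compare to rp:
  r0: data parity 0, sent rp 0 → ok
  r1: data parity 0, sent rp 0 → ok
  r2: data parity 1, sent rp 0 → mismatch
  r3: data parity 0, sent rp 0 → ok
  r4: data parity 1, sent rp 1 → ok
Recompute each column's even parity and compare to cp:
  c0: data parity 1, sent cp 1 → ok
  c1: data parity 0, sent cp 1 → mismatch
  c2: data parity 1, sent cp 1 → ok
  c3: data parity 0, sent cp 0 → ok
Exactly one row (r2) and one column (c1) fail → the flipped bit is at their intersection.

row 2, column 1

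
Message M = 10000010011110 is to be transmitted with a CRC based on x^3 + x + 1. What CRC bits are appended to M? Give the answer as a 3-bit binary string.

010

Append 3 zeros: 10000010011110000. Divide by 1011 (XOR where the leading bit is 1):
  pos 0: 1000 XOR 1011 = 0011
  pos 2: 1100 XOR 1011 = 0111
  pos 3: 1111 XOR 1011 = 0100
  pos 4: 1000 XOR 1011 = 0011
  pos 6: 1101 XOR 1011 = 0110
  pos 7: 1101 XOR 1011 = 0110
  pos 8: 1101 XOR 1011 = 0110
  pos 9: 1101 XOR 1011 = 0110
  pos 10: 1100 XOR 1011 = 0111
  pos 11: 1110 XOR 1011 = 0101
  pos 12: 1010 XOR 1011 = 0001
Remainder (last 3 bits) = 010. This is the CRC / FCS.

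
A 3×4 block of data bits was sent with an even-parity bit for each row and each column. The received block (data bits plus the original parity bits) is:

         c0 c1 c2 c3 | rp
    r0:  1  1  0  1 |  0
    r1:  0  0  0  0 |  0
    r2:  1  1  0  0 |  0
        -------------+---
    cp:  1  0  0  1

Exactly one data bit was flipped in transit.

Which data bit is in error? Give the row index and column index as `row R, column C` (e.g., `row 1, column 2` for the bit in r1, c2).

row 0, column 0

Recompute each row's even parity and compare to rp:
  r0: data parity 1, sent rp 0 → mismatch
  r1: data parity 0, sent rp 0 → ok
  r2: data parity 0, sent rp 0 → ok
Recompute each column's even parity and compare to cp:
  c0: data parity 0, sent cp 1 → mismatch
  c1: data parity 0, sent cp 0 → ok
  c2: data parity 0, sent cp 0 → ok
  c3: data parity 1, sent cp 1 → ok
Exactly one row (r0) and one column (c0) fail → the flipped bit is at their intersection.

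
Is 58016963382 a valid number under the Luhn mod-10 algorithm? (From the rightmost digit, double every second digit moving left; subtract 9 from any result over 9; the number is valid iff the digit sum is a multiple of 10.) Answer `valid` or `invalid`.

From the right, keep odd positions and double even positions (subtract 9 from any doubled value over 9):
  doubled (positions 2,4,...): 7 6 9 2 7 → sum 31
  kept (positions 1,3,...): 2 3 6 6 0 5 → sum 22
Total = 53.
53 mod 10 = 3, so the number is invalid.

invalid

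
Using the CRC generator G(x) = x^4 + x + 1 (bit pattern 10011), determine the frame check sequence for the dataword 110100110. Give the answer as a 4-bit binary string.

0001

Append 4 zeros: 1101001100000. Divide by 10011 (XOR where the leading bit is 1):
  pos 0: 11010 XOR 10011 = 01001
  pos 1: 10010 XOR 10011 = 00001
  pos 5: 11100 XOR 10011 = 01111
  pos 6: 11110 XOR 10011 = 01101
  pos 7: 11010 XOR 10011 = 01001
  pos 8: 10010 XOR 10011 = 00001
Remainder (last 4 bits) = 0001. This is the CRC / FCS.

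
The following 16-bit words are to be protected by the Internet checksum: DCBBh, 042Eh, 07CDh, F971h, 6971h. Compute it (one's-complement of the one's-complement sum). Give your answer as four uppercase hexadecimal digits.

One's-complement addition (fold any carry out of bit 15 back into bit 0):
  0xDCBB + 0x042E = 0x0E0E9
  0xE0E9 + 0x07CD = 0x0E8B6
  0xE8B6 + 0xF971 = 0x1E227 → wrap carry → 0xE228
  0xE228 + 0x6971 = 0x14B99 → wrap carry → 0x4B9A
One's-complement sum = 0x4B9A.
Checksum = ~0x4B9A & 0xFFFF = 0xB465.

B465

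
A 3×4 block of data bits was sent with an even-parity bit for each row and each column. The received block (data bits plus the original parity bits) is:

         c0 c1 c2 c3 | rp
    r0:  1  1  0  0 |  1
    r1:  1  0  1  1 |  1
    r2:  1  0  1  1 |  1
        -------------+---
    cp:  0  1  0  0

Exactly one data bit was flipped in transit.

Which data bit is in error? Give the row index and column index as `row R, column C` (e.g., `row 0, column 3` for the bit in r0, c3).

row 0, column 0

Recompute each row's even parity and compare to rp:
  r0: data parity 0, sent rp 1 → mismatch
  r1: data parity 1, sent rp 1 → ok
  r2: data parity 1, sent rp 1 → ok
Recompute each column's even parity and compare to cp:
  c0: data parity 1, sent cp 0 → mismatch
  c1: data parity 1, sent cp 1 → ok
  c2: data parity 0, sent cp 0 → ok
  c3: data parity 0, sent cp 0 → ok
Exactly one row (r0) and one column (c0) fail → the flipped bit is at their intersection.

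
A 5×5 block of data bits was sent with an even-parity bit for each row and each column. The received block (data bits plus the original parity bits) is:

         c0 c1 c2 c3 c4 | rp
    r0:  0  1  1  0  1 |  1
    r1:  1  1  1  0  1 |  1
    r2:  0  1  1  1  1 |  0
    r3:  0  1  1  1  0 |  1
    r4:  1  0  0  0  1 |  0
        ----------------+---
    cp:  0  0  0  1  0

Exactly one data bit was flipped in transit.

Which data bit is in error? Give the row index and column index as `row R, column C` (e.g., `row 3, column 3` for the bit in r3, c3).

Recompute each row's even parity and compare to rp:
  r0: data parity 1, sent rp 1 → ok
  r1: data parity 0, sent rp 1 → mismatch
  r2: data parity 0, sent rp 0 → ok
  r3: data parity 1, sent rp 1 → ok
  r4: data parity 0, sent rp 0 → ok
Recompute each column's even parity and compare to cp:
  c0: data parity 0, sent cp 0 → ok
  c1: data parity 0, sent cp 0 → ok
  c2: data parity 0, sent cp 0 → ok
  c3: data parity 0, sent cp 1 → mismatch
  c4: data parity 0, sent cp 0 → ok
Exactly one row (r1) and one column (c3) fail → the flipped bit is at their intersection.

row 1, column 3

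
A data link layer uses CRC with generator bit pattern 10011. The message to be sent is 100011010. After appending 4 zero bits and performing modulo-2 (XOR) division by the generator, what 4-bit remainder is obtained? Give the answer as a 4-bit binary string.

0111

Append 4 zeros: 1000110100000. Divide by 10011 (XOR where the leading bit is 1):
  pos 0: 10001 XOR 10011 = 00010
  pos 3: 10101 XOR 10011 = 00110
  pos 5: 11000 XOR 10011 = 01011
  pos 6: 10110 XOR 10011 = 00101
  pos 8: 10100 XOR 10011 = 00111
Remainder (last 4 bits) = 0111. This is the CRC / FCS.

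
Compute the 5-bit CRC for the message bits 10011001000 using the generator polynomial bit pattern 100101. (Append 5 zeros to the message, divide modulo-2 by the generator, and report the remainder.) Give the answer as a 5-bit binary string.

Append 5 zeros: 1001100100000000. Divide by 100101 (XOR where the leading bit is 1):
  pos 0: 100110 XOR 100101 = 000011
  pos 4: 110100 XOR 100101 = 010001
  pos 5: 100010 XOR 100101 = 000111
  pos 8: 111000 XOR 100101 = 011101
  pos 9: 111010 XOR 100101 = 011111
  pos 10: 111110 XOR 100101 = 011011
Remainder (last 5 bits) = 11011. This is the CRC / FCS.

11011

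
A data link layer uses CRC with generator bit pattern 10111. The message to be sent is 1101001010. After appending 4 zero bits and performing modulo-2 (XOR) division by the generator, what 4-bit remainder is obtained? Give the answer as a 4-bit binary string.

0010

Append 4 zeros: 11010010100000. Divide by 10111 (XOR where the leading bit is 1):
  pos 0: 11010 XOR 10111 = 01101
  pos 1: 11010 XOR 10111 = 01101
  pos 2: 11011 XOR 10111 = 01100
  pos 3: 11000 XOR 10111 = 01111
  pos 4: 11111 XOR 10111 = 01000
  pos 5: 10000 XOR 10111 = 00111
  pos 7: 11100 XOR 10111 = 01011
  pos 8: 10110 XOR 10111 = 00001
Remainder (last 4 bits) = 0010. This is the CRC / FCS.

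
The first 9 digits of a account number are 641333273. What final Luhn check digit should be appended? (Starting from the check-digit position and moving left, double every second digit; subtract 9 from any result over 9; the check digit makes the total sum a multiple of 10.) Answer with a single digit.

Partial digits right→left: 3 7 2 3 3 3 1 4 6
Double every second digit counting from the check-digit position (so the 1st, 3rd, 5th, ... of the partial from the right).
  doubled (with −9 where >9): 6 4 6 2 3 → sum 21
  kept as-is: 7 3 3 4 → sum 17
Total = 21 + 17 = 38.
Check digit = (10 − (38 mod 10)) mod 10 = 2.

2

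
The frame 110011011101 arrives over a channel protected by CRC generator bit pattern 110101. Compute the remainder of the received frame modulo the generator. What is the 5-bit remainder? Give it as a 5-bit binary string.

00000

Modulo-2 division of 110011011101 by 110101:
  pos 0: 110011 XOR 110101 = 000110
  pos 3: 110011 XOR 110101 = 000110
  pos 6: 110101 XOR 110101 = 000000
Remainder = 00000 (zero — the frame passes the CRC check).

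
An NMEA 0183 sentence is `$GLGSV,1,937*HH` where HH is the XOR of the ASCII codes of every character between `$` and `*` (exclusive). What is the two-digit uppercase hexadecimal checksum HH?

XOR the ASCII codes of the payload characters:
  'G' = 0x47 → acc = 0x47
  'L' = 0x4C → acc = 0x0B
  'G' = 0x47 → acc = 0x4C
  'S' = 0x53 → acc = 0x1F
  'V' = 0x56 → acc = 0x49
  ',' = 0x2C → acc = 0x65
  '1' = 0x31 → acc = 0x54
  ',' = 0x2C → acc = 0x78
  '9' = 0x39 → acc = 0x41
  '3' = 0x33 → acc = 0x72
  '7' = 0x37 → acc = 0x45
Checksum = 0x45.

45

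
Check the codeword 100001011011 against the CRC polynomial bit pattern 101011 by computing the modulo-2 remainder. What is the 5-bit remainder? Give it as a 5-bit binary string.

Modulo-2 division of 100001011011 by 101011:
  pos 0: 100001 XOR 101011 = 001010
  pos 2: 101001 XOR 101011 = 000010
  pos 6: 101011 XOR 101011 = 000000
Remainder = 00000 (zero — the frame passes the CRC check).

00000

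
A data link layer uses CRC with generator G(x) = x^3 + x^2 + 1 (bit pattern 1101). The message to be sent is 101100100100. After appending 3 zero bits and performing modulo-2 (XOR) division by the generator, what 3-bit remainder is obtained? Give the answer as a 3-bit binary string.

100

Append 3 zeros: 101100100100000. Divide by 1101 (XOR where the leading bit is 1):
  pos 0: 1011 XOR 1101 = 0110
  pos 1: 1100 XOR 1101 = 0001
  pos 4: 1010 XOR 1101 = 0111
  pos 5: 1110 XOR 1101 = 0011
  pos 7: 1110 XOR 1101 = 0011
  pos 9: 1100 XOR 1101 = 0001
Remainder (last 3 bits) = 100. This is the CRC / FCS.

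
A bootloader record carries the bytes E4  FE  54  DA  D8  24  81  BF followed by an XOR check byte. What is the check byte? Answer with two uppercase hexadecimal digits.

XOR the bytes together:
  start with 0xE4
  0xE4 ⊕ 0xFE = 0x1A
  0x1A ⊕ 0x54 = 0x4E
  0x4E ⊕ 0xDA = 0x94
  0x94 ⊕ 0xD8 = 0x4C
  0x4C ⊕ 0x24 = 0x68
  0x68 ⊕ 0x81 = 0xE9
  0xE9 ⊕ 0xBF = 0x56

56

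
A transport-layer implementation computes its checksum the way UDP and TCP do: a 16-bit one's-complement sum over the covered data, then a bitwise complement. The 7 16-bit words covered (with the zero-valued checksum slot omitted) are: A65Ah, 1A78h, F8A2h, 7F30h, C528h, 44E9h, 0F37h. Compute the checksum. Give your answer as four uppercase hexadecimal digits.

AE10

One's-complement addition (fold any carry out of bit 15 back into bit 0):
  0xA65A + 0x1A78 = 0x0C0D2
  0xC0D2 + 0xF8A2 = 0x1B974 → wrap carry → 0xB975
  0xB975 + 0x7F30 = 0x138A5 → wrap carry → 0x38A6
  0x38A6 + 0xC528 = 0x0FDCE
  0xFDCE + 0x44E9 = 0x142B7 → wrap carry → 0x42B8
  0x42B8 + 0x0F37 = 0x051EF
One's-complement sum = 0x51EF.
Checksum = ~0x51EF & 0xFFFF = 0xAE10.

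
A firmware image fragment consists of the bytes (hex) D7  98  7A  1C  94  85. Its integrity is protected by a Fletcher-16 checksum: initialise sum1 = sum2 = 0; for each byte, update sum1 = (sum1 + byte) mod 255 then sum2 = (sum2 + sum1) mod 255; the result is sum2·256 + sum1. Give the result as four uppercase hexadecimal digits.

Running sums (mod 255):
  after byte 0 (D7): sum1=215, sum2=215
  after byte 1 (98): sum1=112, sum2=72
  after byte 2 (7A): sum1=234, sum2=51
  after byte 3 (1C): sum1=7, sum2=58
  after byte 4 (94): sum1=155, sum2=213
  after byte 5 (85): sum1=33, sum2=246
Checksum = sum2·256 + sum1 = 246·256 + 33 = 63009 = 0xF621.

F621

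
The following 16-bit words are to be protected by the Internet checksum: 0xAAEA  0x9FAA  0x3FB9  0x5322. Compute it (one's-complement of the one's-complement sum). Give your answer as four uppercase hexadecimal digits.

One's-complement addition (fold any carry out of bit 15 back into bit 0):
  0xAAEA + 0x9FAA = 0x14A94 → wrap carry → 0x4A95
  0x4A95 + 0x3FB9 = 0x08A4E
  0x8A4E + 0x5322 = 0x0DD70
One's-complement sum = 0xDD70.
Checksum = ~0xDD70 & 0xFFFF = 0x228F.

228F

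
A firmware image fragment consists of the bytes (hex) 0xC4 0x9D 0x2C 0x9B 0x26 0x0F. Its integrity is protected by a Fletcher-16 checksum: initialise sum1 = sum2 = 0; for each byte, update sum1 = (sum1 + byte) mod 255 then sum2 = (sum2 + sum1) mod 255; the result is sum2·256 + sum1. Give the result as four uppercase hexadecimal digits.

Running sums (mod 255):
  after byte 0 (0xC4): sum1=196, sum2=196
  after byte 1 (0x9D): sum1=98, sum2=39
  after byte 2 (0x2C): sum1=142, sum2=181
  after byte 3 (0x9B): sum1=42, sum2=223
  after byte 4 (0x26): sum1=80, sum2=48
  after byte 5 (0x0F): sum1=95, sum2=143
Checksum = sum2·256 + sum1 = 143·256 + 95 = 36703 = 0x8F5F.

8F5F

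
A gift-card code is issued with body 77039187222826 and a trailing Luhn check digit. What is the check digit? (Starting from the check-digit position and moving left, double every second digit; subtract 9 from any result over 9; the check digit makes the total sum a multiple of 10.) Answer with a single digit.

8

Partial digits right→left: 6 2 8 2 2 2 7 8 1 9 3 0 7 7
Double every second digit counting from the check-digit position (so the 1st, 3rd, 5th, ... of the partial from the right).
  doubled (with −9 where >9): 3 7 4 5 2 6 5 → sum 32
  kept as-is: 2 2 2 8 9 0 7 → sum 30
Total = 32 + 30 = 62.
Check digit = (10 − (62 mod 10)) mod 10 = 8.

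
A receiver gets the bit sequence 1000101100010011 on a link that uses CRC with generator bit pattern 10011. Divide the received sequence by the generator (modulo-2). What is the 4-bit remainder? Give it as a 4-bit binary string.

Modulo-2 division of 1000101100010011 by 10011:
  pos 0: 10001 XOR 10011 = 00010
  pos 3: 10011 XOR 10011 = 00000
  pos 11: 10011 XOR 10011 = 00000
Remainder = 0000 (zero — the frame passes the CRC check).

0000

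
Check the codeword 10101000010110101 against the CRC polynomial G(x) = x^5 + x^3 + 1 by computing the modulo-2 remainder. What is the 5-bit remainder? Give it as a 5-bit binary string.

00000

Modulo-2 division of 10101000010110101 by 101001:
  pos 0: 101010 XOR 101001 = 000011
  pos 4: 110001 XOR 101001 = 011000
  pos 5: 110000 XOR 101001 = 011001
  pos 6: 110011 XOR 101001 = 011010
  pos 7: 110101 XOR 101001 = 011100
  pos 8: 111000 XOR 101001 = 010001
  pos 9: 100011 XOR 101001 = 001010
  pos 11: 101001 XOR 101001 = 000000
Remainder = 00000 (zero — the frame passes the CRC check).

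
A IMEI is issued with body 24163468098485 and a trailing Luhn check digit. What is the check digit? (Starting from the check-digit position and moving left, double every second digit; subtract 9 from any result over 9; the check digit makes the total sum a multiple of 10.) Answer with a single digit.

8

Partial digits right→left: 5 8 4 8 9 0 8 6 4 3 6 1 4 2
Double every second digit counting from the check-digit position (so the 1st, 3rd, 5th, ... of the partial from the right).
  doubled (with −9 where >9): 1 8 9 7 8 3 8 → sum 44
  kept as-is: 8 8 0 6 3 1 2 → sum 28
Total = 44 + 28 = 72.
Check digit = (10 − (72 mod 10)) mod 10 = 8.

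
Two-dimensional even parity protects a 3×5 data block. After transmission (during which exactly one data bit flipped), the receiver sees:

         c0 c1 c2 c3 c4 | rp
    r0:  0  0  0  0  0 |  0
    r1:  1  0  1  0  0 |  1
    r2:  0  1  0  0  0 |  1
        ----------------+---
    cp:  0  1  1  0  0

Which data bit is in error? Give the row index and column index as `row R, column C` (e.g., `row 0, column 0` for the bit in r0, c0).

Recompute each row's even parity and compare to rp:
  r0: data parity 0, sent rp 0 → ok
  r1: data parity 0, sent rp 1 → mismatch
  r2: data parity 1, sent rp 1 → ok
Recompute each column's even parity and compare to cp:
  c0: data parity 1, sent cp 0 → mismatch
  c1: data parity 1, sent cp 1 → ok
  c2: data parity 1, sent cp 1 → ok
  c3: data parity 0, sent cp 0 → ok
  c4: data parity 0, sent cp 0 → ok
Exactly one row (r1) and one column (c0) fail → the flipped bit is at their intersection.

row 1, column 0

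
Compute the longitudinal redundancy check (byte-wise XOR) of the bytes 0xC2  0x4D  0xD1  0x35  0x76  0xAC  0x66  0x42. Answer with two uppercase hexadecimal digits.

95

XOR the bytes together:
  start with 0xC2
  0xC2 ⊕ 0x4D = 0x8F
  0x8F ⊕ 0xD1 = 0x5E
  0x5E ⊕ 0x35 = 0x6B
  0x6B ⊕ 0x76 = 0x1D
  0x1D ⊕ 0xAC = 0xB1
  0xB1 ⊕ 0x66 = 0xD7
  0xD7 ⊕ 0x42 = 0x95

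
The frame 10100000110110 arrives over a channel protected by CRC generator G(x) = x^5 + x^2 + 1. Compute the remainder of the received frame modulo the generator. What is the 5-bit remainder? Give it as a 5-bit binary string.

01000

Modulo-2 division of 10100000110110 by 100101:
  pos 0: 101000 XOR 100101 = 001101
  pos 2: 110100 XOR 100101 = 010001
  pos 3: 100011 XOR 100101 = 000110
  pos 6: 110101 XOR 100101 = 010000
  pos 7: 100001 XOR 100101 = 000100
Remainder = 01000 (nonzero — an error is detected).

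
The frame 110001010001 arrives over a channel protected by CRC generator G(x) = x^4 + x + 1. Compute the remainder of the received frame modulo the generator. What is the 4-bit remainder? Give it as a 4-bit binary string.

0111

Modulo-2 division of 110001010001 by 10011:
  pos 0: 11000 XOR 10011 = 01011
  pos 1: 10111 XOR 10011 = 00100
  pos 3: 10001 XOR 10011 = 00010
  pos 6: 10000 XOR 10011 = 00011
Remainder = 0111 (nonzero — an error is detected).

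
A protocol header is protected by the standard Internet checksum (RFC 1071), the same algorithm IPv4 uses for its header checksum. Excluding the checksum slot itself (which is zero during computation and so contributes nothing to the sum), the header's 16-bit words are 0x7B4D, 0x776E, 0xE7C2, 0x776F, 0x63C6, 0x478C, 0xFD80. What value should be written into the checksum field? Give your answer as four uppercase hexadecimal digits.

053E

One's-complement addition (fold any carry out of bit 15 back into bit 0):
  0x7B4D + 0x776E = 0x0F2BB
  0xF2BB + 0xE7C2 = 0x1DA7D → wrap carry → 0xDA7E
  0xDA7E + 0x776F = 0x151ED → wrap carry → 0x51EE
  0x51EE + 0x63C6 = 0x0B5B4
  0xB5B4 + 0x478C = 0x0FD40
  0xFD40 + 0xFD80 = 0x1FAC0 → wrap carry → 0xFAC1
One's-complement sum = 0xFAC1.
Checksum = ~0xFAC1 & 0xFFFF = 0x053E.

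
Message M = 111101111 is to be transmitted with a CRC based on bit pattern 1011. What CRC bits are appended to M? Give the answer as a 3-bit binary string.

Append 3 zeros: 111101111000. Divide by 1011 (XOR where the leading bit is 1):
  pos 0: 1111 XOR 1011 = 0100
  pos 1: 1000 XOR 1011 = 0011
  pos 3: 1111 XOR 1011 = 0100
  pos 4: 1001 XOR 1011 = 0010
  pos 6: 1010 XOR 1011 = 0001
Remainder (last 3 bits) = 100. This is the CRC / FCS.

100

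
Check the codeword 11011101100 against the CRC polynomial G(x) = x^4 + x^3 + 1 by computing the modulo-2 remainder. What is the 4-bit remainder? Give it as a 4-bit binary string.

0000

Modulo-2 division of 11011101100 by 11001:
  pos 0: 11011 XOR 11001 = 00010
  pos 3: 10101 XOR 11001 = 01100
  pos 4: 11001 XOR 11001 = 00000
Remainder = 0000 (zero — the frame passes the CRC check).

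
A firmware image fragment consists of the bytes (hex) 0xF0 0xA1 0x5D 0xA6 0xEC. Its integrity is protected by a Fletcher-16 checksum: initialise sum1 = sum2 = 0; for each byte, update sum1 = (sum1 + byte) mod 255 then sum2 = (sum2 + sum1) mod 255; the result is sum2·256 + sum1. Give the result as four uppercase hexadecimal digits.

Running sums (mod 255):
  after byte 0 (0xF0): sum1=240, sum2=240
  after byte 1 (0xA1): sum1=146, sum2=131
  after byte 2 (0x5D): sum1=239, sum2=115
  after byte 3 (0xA6): sum1=150, sum2=10
  after byte 4 (0xEC): sum1=131, sum2=141
Checksum = sum2·256 + sum1 = 141·256 + 131 = 36227 = 0x8D83.

8D83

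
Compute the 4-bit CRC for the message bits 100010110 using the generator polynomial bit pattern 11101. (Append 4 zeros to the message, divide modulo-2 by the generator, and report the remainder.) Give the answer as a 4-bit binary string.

1100

Append 4 zeros: 1000101100000. Divide by 11101 (XOR where the leading bit is 1):
  pos 0: 10001 XOR 11101 = 01100
  pos 1: 11000 XOR 11101 = 00101
  pos 3: 10111 XOR 11101 = 01010
  pos 4: 10100 XOR 11101 = 01001
  pos 5: 10010 XOR 11101 = 01111
  pos 6: 11110 XOR 11101 = 00011
Remainder (last 4 bits) = 1100. This is the CRC / FCS.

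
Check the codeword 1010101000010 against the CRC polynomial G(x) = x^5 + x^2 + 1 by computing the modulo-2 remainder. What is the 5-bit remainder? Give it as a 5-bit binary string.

11010

Modulo-2 division of 1010101000010 by 100101:
  pos 0: 101010 XOR 100101 = 001111
  pos 2: 111110 XOR 100101 = 011011
  pos 3: 110110 XOR 100101 = 010011
  pos 4: 100110 XOR 100101 = 000011
Remainder = 11010 (nonzero — an error is detected).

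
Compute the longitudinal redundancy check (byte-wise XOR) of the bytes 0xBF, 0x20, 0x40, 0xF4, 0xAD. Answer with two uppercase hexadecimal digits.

86

XOR the bytes together:
  start with 0xBF
  0xBF ⊕ 0x20 = 0x9F
  0x9F ⊕ 0x40 = 0xDF
  0xDF ⊕ 0xF4 = 0x2B
  0x2B ⊕ 0xAD = 0x86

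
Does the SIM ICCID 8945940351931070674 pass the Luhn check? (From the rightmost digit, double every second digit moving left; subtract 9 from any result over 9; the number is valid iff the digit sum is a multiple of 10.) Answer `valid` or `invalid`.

valid

From the right, keep odd positions and double even positions (subtract 9 from any doubled value over 9):
  doubled (positions 2,4,...): 5 0 0 6 2 6 8 1 9 → sum 37
  kept (positions 1,3,...): 4 6 7 1 9 5 0 9 4 8 → sum 53
Total = 90.
90 mod 10 = 0, so the number is valid.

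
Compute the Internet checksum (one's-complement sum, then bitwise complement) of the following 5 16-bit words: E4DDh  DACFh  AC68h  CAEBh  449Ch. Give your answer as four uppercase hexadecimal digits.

8461

One's-complement addition (fold any carry out of bit 15 back into bit 0):
  0xE4DD + 0xDACF = 0x1BFAC → wrap carry → 0xBFAD
  0xBFAD + 0xAC68 = 0x16C15 → wrap carry → 0x6C16
  0x6C16 + 0xCAEB = 0x13701 → wrap carry → 0x3702
  0x3702 + 0x449C = 0x07B9E
One's-complement sum = 0x7B9E.
Checksum = ~0x7B9E & 0xFFFF = 0x8461.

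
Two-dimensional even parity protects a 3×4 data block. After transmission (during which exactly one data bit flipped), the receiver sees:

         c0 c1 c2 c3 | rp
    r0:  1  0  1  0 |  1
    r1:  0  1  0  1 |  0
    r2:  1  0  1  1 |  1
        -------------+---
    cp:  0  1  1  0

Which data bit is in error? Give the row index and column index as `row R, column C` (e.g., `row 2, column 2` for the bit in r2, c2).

row 0, column 2

Recompute each row's even parity and compare to rp:
  r0: data parity 0, sent rp 1 → mismatch
  r1: data parity 0, sent rp 0 → ok
  r2: data parity 1, sent rp 1 → ok
Recompute each column's even parity and compare to cp:
  c0: data parity 0, sent cp 0 → ok
  c1: data parity 1, sent cp 1 → ok
  c2: data parity 0, sent cp 1 → mismatch
  c3: data parity 0, sent cp 0 → ok
Exactly one row (r0) and one column (c2) fail → the flipped bit is at their intersection.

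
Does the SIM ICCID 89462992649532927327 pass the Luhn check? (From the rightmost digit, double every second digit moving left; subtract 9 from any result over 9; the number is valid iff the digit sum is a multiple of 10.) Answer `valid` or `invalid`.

invalid

From the right, keep odd positions and double even positions (subtract 9 from any doubled value over 9):
  doubled (positions 2,4,...): 4 5 9 6 9 3 9 4 8 7 → sum 64
  kept (positions 1,3,...): 7 3 2 2 5 4 2 9 6 9 → sum 49
Total = 113.
113 mod 10 = 3, so the number is invalid.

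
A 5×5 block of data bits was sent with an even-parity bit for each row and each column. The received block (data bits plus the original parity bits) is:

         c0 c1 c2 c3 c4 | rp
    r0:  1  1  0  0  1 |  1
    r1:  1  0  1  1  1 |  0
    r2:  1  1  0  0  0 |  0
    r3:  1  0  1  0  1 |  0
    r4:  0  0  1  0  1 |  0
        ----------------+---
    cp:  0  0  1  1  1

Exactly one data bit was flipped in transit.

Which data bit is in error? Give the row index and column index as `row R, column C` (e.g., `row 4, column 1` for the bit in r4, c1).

row 3, column 4

Recompute each row's even parity and compare to rp:
  r0: data parity 1, sent rp 1 → ok
  r1: data parity 0, sent rp 0 → ok
  r2: data parity 0, sent rp 0 → ok
  r3: data parity 1, sent rp 0 → mismatch
  r4: data parity 0, sent rp 0 → ok
Recompute each column's even parity and compare to cp:
  c0: data parity 0, sent cp 0 → ok
  c1: data parity 0, sent cp 0 → ok
  c2: data parity 1, sent cp 1 → ok
  c3: data parity 1, sent cp 1 → ok
  c4: data parity 0, sent cp 1 → mismatch
Exactly one row (r3) and one column (c4) fail → the flipped bit is at their intersection.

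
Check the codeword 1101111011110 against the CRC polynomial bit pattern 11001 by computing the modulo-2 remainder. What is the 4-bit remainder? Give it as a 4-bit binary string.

1010

Modulo-2 division of 1101111011110 by 11001:
  pos 0: 11011 XOR 11001 = 00010
  pos 3: 10110 XOR 11001 = 01111
  pos 4: 11111 XOR 11001 = 00110
  pos 6: 11011 XOR 11001 = 00010
Remainder = 1010 (nonzero — an error is detected).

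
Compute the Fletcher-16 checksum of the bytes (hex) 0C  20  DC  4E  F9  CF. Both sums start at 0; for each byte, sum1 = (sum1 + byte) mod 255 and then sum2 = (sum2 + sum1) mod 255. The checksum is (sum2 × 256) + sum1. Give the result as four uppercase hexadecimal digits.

0B21

Running sums (mod 255):
  after byte 0 (0C): sum1=12, sum2=12
  after byte 1 (20): sum1=44, sum2=56
  after byte 2 (DC): sum1=9, sum2=65
  after byte 3 (4E): sum1=87, sum2=152
  after byte 4 (F9): sum1=81, sum2=233
  after byte 5 (CF): sum1=33, sum2=11
Checksum = sum2·256 + sum1 = 11·256 + 33 = 2849 = 0x0B21.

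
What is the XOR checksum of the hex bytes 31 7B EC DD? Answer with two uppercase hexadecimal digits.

7B

XOR the bytes together:
  start with 0x31
  0x31 ⊕ 0x7B = 0x4A
  0x4A ⊕ 0xEC = 0xA6
  0xA6 ⊕ 0xDD = 0x7B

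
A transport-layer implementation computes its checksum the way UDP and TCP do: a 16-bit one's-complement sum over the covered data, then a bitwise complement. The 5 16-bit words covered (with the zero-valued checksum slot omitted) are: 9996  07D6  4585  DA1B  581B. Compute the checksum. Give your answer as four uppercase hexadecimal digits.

One's-complement addition (fold any carry out of bit 15 back into bit 0):
  0x9996 + 0x07D6 = 0x0A16C
  0xA16C + 0x4585 = 0x0E6F1
  0xE6F1 + 0xDA1B = 0x1C10C → wrap carry → 0xC10D
  0xC10D + 0x581B = 0x11928 → wrap carry → 0x1929
One's-complement sum = 0x1929.
Checksum = ~0x1929 & 0xFFFF = 0xE6D6.

E6D6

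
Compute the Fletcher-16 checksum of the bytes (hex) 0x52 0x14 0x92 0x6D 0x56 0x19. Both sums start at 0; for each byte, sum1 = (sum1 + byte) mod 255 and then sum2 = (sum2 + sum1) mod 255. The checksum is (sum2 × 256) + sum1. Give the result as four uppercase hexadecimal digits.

AAD5

Running sums (mod 255):
  after byte 0 (0x52): sum1=82, sum2=82
  after byte 1 (0x14): sum1=102, sum2=184
  after byte 2 (0x92): sum1=248, sum2=177
  after byte 3 (0x6D): sum1=102, sum2=24
  after byte 4 (0x56): sum1=188, sum2=212
  after byte 5 (0x19): sum1=213, sum2=170
Checksum = sum2·256 + sum1 = 170·256 + 213 = 43733 = 0xAAD5.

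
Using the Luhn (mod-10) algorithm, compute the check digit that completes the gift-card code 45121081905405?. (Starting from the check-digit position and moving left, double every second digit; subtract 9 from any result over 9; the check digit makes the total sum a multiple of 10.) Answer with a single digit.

Partial digits right→left: 5 0 4 5 0 9 1 8 0 1 2 1 5 4
Double every second digit counting from the check-digit position (so the 1st, 3rd, 5th, ... of the partial from the right).
  doubled (with −9 where >9): 1 8 0 2 0 4 1 → sum 16
  kept as-is: 0 5 9 8 1 1 4 → sum 28
Total = 16 + 28 = 44.
Check digit = (10 − (44 mod 10)) mod 10 = 6.

6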